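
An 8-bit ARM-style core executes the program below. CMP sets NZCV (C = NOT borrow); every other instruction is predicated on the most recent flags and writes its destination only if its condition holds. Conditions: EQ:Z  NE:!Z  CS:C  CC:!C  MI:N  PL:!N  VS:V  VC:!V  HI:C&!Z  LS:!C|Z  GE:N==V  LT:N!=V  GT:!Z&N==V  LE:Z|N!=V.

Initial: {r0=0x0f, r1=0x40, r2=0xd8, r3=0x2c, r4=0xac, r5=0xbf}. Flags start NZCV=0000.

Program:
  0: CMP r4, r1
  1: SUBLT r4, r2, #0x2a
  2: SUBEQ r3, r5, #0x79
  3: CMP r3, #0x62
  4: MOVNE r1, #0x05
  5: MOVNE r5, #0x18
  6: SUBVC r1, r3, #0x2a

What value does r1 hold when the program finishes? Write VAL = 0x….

0: ✓ CMP  NZCV=0011
1: ✓ SUBLT  r4←0xae
2: · SUBEQ
3: ✓ CMP  NZCV=1000
4: ✓ MOVNE  r1←0x05
5: ✓ MOVNE  r5←0x18
6: ✓ SUBVC  r1←0x02

VAL = 0x02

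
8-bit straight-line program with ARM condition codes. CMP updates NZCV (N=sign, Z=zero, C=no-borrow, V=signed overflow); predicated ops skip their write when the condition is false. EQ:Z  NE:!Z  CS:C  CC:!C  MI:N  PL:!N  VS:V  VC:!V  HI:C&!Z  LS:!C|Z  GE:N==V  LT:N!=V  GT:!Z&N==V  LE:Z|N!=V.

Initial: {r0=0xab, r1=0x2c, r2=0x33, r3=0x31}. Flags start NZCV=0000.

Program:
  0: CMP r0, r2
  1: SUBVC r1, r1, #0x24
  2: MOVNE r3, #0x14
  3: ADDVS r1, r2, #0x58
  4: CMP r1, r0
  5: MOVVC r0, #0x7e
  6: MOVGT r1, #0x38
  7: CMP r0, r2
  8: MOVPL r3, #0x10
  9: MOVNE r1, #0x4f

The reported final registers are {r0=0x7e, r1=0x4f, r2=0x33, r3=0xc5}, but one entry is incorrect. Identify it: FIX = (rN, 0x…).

[0] flags=0011 → (cmp)
[1] flags=0011 VC?F → skip
[2] flags=0011 NE?T → r3=0x14
[3] flags=0011 VS?T → r1=0x8b
[4] flags=1000 → (cmp)
[5] flags=1000 VC?T → r0=0x7e
[6] flags=1000 GT?F → skip
[7] flags=0010 → (cmp)
[8] flags=0010 PL?T → r3=0x10
[9] flags=0010 NE?T → r1=0x4f

FIX = (r3, 0x10)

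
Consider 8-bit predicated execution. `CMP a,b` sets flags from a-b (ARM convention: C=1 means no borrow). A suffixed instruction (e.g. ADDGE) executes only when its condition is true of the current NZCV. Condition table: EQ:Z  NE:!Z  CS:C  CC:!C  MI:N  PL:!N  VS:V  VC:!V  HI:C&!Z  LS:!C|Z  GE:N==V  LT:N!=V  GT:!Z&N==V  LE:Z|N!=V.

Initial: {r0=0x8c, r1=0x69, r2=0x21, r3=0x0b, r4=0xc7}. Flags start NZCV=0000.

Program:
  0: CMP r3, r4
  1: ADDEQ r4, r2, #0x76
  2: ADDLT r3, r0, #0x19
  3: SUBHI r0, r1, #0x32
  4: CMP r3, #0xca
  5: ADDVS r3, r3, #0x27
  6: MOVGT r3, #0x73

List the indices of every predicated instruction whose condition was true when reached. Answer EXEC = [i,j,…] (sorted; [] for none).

EXEC = [6]

0: ✓ CMP  NZCV=0000
1: · ADDEQ
2: · ADDLT
3: · SUBHI
4: ✓ CMP  NZCV=0000
5: · ADDVS
6: ✓ MOVGT  r3←0x73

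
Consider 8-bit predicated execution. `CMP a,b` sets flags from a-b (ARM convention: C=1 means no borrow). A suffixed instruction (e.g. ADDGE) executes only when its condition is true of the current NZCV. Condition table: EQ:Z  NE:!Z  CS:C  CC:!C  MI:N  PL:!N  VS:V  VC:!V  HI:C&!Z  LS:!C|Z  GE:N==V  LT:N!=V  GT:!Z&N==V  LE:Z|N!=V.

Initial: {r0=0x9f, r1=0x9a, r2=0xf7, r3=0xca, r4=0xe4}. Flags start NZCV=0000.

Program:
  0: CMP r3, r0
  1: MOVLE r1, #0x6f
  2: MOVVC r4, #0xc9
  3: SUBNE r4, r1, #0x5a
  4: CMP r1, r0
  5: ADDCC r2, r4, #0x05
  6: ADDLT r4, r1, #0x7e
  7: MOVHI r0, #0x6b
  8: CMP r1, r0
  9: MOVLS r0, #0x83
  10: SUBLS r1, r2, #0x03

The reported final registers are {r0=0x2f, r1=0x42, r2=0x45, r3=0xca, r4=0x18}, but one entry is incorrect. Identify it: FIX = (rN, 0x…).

[0] flags=0010 → (cmp)
[1] flags=0010 LE?F → skip
[2] flags=0010 VC?T → r4=0xc9
[3] flags=0010 NE?T → r4=0x40
[4] flags=1000 → (cmp)
[5] flags=1000 CC?T → r2=0x45
[6] flags=1000 LT?T → r4=0x18
[7] flags=1000 HI?F → skip
[8] flags=1000 → (cmp)
[9] flags=1000 LS?T → r0=0x83
[10] flags=1000 LS?T → r1=0x42

FIX = (r0, 0x83)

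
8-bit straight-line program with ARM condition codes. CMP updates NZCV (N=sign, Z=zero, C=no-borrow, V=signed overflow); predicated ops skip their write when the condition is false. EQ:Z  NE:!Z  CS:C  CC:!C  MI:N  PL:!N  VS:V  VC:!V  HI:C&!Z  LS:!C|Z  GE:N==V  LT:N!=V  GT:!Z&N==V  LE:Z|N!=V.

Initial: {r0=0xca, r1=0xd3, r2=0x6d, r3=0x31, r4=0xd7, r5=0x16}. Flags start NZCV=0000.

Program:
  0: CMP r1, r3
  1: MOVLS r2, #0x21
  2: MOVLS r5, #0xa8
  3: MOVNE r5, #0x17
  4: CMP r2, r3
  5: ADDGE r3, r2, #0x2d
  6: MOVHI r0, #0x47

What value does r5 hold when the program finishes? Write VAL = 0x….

VAL = 0x17

0: ✓ CMP  NZCV=1010
1: · MOVLS
2: · MOVLS
3: ✓ MOVNE  r5←0x17
4: ✓ CMP  NZCV=0010
5: ✓ ADDGE  r3←0x9a
6: ✓ MOVHI  r0←0x47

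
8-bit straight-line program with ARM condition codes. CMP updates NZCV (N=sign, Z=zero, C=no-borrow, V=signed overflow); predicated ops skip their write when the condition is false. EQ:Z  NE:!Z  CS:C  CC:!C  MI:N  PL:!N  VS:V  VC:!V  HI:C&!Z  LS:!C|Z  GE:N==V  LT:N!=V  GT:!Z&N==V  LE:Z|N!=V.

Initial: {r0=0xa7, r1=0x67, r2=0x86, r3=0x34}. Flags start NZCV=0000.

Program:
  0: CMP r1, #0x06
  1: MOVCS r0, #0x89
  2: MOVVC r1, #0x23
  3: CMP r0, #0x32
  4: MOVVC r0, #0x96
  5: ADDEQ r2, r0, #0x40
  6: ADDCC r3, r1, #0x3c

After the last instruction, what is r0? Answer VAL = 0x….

[0] flags=0010 → (cmp)
[1] flags=0010 CS?T → r0=0x89
[2] flags=0010 VC?T → r1=0x23
[3] flags=0011 → (cmp)
[4] flags=0011 VC?F → skip
[5] flags=0011 EQ?F → skip
[6] flags=0011 CC?F → skip

VAL = 0x89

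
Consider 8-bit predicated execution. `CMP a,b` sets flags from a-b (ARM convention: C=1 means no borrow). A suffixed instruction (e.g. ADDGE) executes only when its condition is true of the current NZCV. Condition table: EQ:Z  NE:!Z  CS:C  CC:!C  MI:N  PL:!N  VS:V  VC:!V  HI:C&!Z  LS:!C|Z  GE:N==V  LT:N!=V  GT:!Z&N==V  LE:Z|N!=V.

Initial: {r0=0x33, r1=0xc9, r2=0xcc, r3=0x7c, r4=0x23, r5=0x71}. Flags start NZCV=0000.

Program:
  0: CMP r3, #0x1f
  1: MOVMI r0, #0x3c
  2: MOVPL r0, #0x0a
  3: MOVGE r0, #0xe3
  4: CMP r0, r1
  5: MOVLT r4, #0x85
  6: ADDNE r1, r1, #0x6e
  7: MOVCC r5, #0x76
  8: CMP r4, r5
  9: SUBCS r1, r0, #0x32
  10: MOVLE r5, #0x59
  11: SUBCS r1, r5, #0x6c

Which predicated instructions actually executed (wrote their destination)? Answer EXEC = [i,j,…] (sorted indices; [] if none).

EXEC = [2,3,6,10]

0: ✓ CMP  NZCV=0010
1: · MOVMI
2: ✓ MOVPL  r0←0x0a
3: ✓ MOVGE  r0←0xe3
4: ✓ CMP  NZCV=0010
5: · MOVLT
6: ✓ ADDNE  r1←0x37
7: · MOVCC
8: ✓ CMP  NZCV=1000
9: · SUBCS
10: ✓ MOVLE  r5←0x59
11: · SUBCS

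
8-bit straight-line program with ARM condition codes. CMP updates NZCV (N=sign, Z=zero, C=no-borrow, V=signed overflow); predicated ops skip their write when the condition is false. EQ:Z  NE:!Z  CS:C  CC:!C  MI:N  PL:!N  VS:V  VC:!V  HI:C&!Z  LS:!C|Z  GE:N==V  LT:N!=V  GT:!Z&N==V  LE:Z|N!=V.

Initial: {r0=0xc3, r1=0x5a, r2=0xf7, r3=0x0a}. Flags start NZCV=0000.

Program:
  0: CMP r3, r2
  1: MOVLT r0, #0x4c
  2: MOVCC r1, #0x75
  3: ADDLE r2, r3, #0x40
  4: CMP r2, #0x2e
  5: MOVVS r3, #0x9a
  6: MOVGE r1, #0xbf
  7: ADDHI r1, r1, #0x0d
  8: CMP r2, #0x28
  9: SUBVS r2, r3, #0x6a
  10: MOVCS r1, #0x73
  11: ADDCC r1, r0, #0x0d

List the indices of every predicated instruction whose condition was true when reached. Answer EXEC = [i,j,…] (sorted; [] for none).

EXEC = [2,7,10]

[0] flags=0000 → (cmp)
[1] flags=0000 LT?F → skip
[2] flags=0000 CC?T → r1=0x75
[3] flags=0000 LE?F → skip
[4] flags=1010 → (cmp)
[5] flags=1010 VS?F → skip
[6] flags=1010 GE?F → skip
[7] flags=1010 HI?T → r1=0x82
[8] flags=1010 → (cmp)
[9] flags=1010 VS?F → skip
[10] flags=1010 CS?T → r1=0x73
[11] flags=1010 CC?F → skip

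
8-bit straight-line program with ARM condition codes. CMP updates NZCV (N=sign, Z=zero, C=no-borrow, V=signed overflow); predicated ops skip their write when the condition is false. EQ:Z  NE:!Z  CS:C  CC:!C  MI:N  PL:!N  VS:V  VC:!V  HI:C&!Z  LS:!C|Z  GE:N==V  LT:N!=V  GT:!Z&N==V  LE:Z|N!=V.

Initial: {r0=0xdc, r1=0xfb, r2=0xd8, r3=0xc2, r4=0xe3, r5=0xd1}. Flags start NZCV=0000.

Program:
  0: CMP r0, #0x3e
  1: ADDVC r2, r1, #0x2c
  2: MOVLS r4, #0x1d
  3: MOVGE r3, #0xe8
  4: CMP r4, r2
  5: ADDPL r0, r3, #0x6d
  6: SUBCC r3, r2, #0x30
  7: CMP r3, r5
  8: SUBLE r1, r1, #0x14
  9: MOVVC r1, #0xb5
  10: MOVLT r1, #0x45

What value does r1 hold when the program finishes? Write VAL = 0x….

[0] flags=1010 → (cmp)
[1] flags=1010 VC?T → r2=0x27
[2] flags=1010 LS?F → skip
[3] flags=1010 GE?F → skip
[4] flags=1010 → (cmp)
[5] flags=1010 PL?F → skip
[6] flags=1010 CC?F → skip
[7] flags=1000 → (cmp)
[8] flags=1000 LE?T → r1=0xe7
[9] flags=1000 VC?T → r1=0xb5
[10] flags=1000 LT?T → r1=0x45

VAL = 0x45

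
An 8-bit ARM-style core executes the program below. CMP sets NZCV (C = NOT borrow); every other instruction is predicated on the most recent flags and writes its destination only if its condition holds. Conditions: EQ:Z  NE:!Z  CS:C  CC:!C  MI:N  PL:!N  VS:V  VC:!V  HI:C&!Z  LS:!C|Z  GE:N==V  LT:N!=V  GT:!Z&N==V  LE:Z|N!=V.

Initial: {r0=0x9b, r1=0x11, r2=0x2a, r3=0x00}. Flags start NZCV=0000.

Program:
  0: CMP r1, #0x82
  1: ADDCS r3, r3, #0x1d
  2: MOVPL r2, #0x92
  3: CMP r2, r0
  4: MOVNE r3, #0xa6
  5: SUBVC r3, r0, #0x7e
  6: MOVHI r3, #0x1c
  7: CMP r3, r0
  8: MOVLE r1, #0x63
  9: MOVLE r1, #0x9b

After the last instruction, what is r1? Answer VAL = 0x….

VAL = 0x11

0: ✓ CMP  NZCV=1001
1: · ADDCS
2: · MOVPL
3: ✓ CMP  NZCV=1001
4: ✓ MOVNE  r3←0xa6
5: · SUBVC
6: · MOVHI
7: ✓ CMP  NZCV=0010
8: · MOVLE
9: · MOVLE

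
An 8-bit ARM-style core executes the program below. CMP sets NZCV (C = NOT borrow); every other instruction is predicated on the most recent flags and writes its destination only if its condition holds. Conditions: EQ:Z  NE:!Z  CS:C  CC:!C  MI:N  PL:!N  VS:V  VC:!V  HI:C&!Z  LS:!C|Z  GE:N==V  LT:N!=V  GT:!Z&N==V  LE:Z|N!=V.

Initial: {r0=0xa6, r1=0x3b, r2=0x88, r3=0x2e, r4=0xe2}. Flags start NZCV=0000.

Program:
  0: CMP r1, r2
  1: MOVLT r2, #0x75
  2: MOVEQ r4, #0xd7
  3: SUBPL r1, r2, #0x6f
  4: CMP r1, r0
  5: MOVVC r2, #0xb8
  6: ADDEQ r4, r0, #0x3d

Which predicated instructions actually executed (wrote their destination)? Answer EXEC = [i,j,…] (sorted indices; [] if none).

EXEC = []

0: ✓ CMP  NZCV=1001
1: · MOVLT
2: · MOVEQ
3: · SUBPL
4: ✓ CMP  NZCV=1001
5: · MOVVC
6: · ADDEQ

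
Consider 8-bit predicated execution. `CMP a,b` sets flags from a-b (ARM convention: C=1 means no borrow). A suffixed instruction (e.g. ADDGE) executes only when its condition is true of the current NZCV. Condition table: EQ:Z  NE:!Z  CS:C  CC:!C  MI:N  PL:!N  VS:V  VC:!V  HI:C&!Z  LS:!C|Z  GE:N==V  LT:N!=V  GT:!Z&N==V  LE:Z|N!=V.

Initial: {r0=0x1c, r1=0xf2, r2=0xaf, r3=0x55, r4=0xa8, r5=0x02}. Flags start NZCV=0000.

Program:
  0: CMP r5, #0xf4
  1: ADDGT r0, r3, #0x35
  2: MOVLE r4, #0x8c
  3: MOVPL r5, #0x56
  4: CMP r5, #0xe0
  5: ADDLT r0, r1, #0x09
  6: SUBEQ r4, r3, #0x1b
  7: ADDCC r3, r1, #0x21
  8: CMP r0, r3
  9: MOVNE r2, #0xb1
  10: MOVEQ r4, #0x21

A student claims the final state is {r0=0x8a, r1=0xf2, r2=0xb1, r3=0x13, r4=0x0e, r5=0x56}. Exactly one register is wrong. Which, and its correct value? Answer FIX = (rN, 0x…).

[0] flags=0000 → (cmp)
[1] flags=0000 GT?T → r0=0x8a
[2] flags=0000 LE?F → skip
[3] flags=0000 PL?T → r5=0x56
[4] flags=0000 → (cmp)
[5] flags=0000 LT?F → skip
[6] flags=0000 EQ?F → skip
[7] flags=0000 CC?T → r3=0x13
[8] flags=0011 → (cmp)
[9] flags=0011 NE?T → r2=0xb1
[10] flags=0011 EQ?F → skip

FIX = (r4, 0xa8)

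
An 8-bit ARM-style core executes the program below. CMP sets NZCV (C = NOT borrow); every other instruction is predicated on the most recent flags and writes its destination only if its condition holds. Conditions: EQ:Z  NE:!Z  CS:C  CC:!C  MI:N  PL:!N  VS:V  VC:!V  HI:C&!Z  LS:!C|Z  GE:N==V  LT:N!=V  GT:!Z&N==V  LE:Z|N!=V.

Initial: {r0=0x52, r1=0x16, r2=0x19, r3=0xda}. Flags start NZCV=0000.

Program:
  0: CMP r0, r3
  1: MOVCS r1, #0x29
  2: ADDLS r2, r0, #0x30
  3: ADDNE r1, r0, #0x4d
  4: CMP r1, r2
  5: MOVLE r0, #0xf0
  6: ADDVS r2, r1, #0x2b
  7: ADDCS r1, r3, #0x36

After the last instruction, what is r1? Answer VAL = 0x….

0: ✓ CMP  NZCV=0000
1: · MOVCS
2: ✓ ADDLS  r2←0x82
3: ✓ ADDNE  r1←0x9f
4: ✓ CMP  NZCV=0010
5: · MOVLE
6: · ADDVS
7: ✓ ADDCS  r1←0x10

VAL = 0x10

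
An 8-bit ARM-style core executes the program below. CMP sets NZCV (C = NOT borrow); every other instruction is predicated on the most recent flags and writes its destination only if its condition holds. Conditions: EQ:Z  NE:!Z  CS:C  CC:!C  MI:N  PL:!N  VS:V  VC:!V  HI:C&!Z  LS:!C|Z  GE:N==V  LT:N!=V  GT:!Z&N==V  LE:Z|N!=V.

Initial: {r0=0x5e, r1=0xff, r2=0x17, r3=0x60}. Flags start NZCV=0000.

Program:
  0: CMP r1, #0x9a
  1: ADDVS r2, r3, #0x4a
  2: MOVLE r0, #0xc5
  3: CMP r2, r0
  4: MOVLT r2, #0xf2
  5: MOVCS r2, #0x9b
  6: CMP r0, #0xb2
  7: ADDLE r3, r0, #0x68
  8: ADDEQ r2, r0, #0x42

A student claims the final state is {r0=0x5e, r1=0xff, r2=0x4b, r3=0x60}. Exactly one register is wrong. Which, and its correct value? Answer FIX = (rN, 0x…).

FIX = (r2, 0xf2)

[0] flags=0010 → (cmp)
[1] flags=0010 VS?F → skip
[2] flags=0010 LE?F → skip
[3] flags=1000 → (cmp)
[4] flags=1000 LT?T → r2=0xf2
[5] flags=1000 CS?F → skip
[6] flags=1001 → (cmp)
[7] flags=1001 LE?F → skip
[8] flags=1001 EQ?F → skip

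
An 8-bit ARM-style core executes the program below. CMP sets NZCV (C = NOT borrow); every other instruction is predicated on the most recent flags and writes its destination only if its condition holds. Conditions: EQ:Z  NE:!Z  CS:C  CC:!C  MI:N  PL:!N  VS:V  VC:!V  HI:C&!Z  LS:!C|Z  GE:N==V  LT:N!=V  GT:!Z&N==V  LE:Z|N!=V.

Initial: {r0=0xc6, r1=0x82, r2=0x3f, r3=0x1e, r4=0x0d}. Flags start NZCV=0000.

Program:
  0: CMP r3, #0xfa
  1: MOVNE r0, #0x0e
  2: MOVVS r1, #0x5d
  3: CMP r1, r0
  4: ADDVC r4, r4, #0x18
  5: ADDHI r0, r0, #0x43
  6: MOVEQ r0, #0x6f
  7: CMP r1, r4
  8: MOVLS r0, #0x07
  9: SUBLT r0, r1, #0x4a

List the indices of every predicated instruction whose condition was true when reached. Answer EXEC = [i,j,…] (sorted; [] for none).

EXEC = [1,5,9]

[0] flags=0000 → (cmp)
[1] flags=0000 NE?T → r0=0x0e
[2] flags=0000 VS?F → skip
[3] flags=0011 → (cmp)
[4] flags=0011 VC?F → skip
[5] flags=0011 HI?T → r0=0x51
[6] flags=0011 EQ?F → skip
[7] flags=0011 → (cmp)
[8] flags=0011 LS?F → skip
[9] flags=0011 LT?T → r0=0x38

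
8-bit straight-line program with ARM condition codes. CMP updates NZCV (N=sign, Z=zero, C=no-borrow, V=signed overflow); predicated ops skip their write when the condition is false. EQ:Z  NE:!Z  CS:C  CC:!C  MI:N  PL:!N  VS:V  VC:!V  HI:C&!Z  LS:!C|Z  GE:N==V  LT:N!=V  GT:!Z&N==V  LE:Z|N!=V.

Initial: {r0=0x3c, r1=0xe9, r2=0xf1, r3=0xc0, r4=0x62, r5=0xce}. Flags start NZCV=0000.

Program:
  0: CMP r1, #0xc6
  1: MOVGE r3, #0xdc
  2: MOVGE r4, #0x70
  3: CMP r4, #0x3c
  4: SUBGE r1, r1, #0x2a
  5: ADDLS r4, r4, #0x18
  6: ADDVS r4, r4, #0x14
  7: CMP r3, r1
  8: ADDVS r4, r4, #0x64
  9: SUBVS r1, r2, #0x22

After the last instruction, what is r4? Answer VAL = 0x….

VAL = 0x70

0: ✓ CMP  NZCV=0010
1: ✓ MOVGE  r3←0xdc
2: ✓ MOVGE  r4←0x70
3: ✓ CMP  NZCV=0010
4: ✓ SUBGE  r1←0xbf
5: · ADDLS
6: · ADDVS
7: ✓ CMP  NZCV=0010
8: · ADDVS
9: · SUBVS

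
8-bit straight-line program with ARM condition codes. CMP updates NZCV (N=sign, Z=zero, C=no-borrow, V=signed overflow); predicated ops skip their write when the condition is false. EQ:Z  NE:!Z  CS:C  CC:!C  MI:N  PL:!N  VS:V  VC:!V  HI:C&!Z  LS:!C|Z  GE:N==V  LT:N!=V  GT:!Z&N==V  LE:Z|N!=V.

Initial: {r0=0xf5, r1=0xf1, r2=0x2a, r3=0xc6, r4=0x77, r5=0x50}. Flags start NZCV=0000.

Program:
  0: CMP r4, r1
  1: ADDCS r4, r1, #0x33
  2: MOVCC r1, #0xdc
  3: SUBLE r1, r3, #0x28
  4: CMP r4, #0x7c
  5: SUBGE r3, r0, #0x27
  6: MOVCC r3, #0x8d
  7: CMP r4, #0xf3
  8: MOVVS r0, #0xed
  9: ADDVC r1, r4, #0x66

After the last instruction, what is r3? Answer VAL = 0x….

VAL = 0x8d

0: ✓ CMP  NZCV=1001
1: · ADDCS
2: ✓ MOVCC  r1←0xdc
3: · SUBLE
4: ✓ CMP  NZCV=1000
5: · SUBGE
6: ✓ MOVCC  r3←0x8d
7: ✓ CMP  NZCV=1001
8: ✓ MOVVS  r0←0xed
9: · ADDVC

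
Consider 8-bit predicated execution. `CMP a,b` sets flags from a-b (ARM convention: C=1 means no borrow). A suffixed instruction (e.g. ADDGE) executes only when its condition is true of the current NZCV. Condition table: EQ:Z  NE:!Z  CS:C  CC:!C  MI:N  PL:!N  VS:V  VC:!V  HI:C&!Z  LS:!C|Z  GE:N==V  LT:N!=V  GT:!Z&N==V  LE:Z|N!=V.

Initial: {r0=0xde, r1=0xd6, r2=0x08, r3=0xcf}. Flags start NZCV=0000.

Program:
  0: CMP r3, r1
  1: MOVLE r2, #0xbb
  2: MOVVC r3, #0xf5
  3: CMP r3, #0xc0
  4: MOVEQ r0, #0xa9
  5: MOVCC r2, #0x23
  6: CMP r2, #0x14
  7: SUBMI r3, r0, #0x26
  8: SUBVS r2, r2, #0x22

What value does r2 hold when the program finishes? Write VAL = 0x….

VAL = 0xbb

[0] flags=1000 → (cmp)
[1] flags=1000 LE?T → r2=0xbb
[2] flags=1000 VC?T → r3=0xf5
[3] flags=0010 → (cmp)
[4] flags=0010 EQ?F → skip
[5] flags=0010 CC?F → skip
[6] flags=1010 → (cmp)
[7] flags=1010 MI?T → r3=0xb8
[8] flags=1010 VS?F → skip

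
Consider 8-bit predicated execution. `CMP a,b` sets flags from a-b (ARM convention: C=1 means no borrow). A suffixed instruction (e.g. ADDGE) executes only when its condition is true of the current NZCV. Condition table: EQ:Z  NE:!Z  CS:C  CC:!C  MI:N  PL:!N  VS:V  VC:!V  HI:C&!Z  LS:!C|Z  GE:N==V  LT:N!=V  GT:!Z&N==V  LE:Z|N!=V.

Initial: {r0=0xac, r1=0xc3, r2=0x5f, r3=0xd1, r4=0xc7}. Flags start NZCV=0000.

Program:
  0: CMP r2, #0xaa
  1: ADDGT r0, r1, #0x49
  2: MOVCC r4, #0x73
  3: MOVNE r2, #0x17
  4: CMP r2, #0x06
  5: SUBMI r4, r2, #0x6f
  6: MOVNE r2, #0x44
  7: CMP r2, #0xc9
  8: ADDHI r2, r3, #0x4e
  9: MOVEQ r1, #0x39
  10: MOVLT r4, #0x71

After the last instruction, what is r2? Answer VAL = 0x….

VAL = 0x44

0: ✓ CMP  NZCV=1001
1: ✓ ADDGT  r0←0x0c
2: ✓ MOVCC  r4←0x73
3: ✓ MOVNE  r2←0x17
4: ✓ CMP  NZCV=0010
5: · SUBMI
6: ✓ MOVNE  r2←0x44
7: ✓ CMP  NZCV=0000
8: · ADDHI
9: · MOVEQ
10: · MOVLT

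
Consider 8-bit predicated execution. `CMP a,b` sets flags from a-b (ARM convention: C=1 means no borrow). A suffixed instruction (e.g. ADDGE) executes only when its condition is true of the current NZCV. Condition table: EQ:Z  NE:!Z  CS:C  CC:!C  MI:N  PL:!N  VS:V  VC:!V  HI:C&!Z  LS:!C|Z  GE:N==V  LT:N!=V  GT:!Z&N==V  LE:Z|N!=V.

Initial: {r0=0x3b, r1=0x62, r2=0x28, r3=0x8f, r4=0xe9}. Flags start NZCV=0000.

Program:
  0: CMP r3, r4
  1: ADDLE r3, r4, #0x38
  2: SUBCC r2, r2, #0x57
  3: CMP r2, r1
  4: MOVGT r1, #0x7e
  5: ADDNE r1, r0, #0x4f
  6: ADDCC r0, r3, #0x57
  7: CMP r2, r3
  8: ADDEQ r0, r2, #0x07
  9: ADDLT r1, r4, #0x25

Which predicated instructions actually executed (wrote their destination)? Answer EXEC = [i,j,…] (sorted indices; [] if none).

EXEC = [1,2,5,9]

0: ✓ CMP  NZCV=1000
1: ✓ ADDLE  r3←0x21
2: ✓ SUBCC  r2←0xd1
3: ✓ CMP  NZCV=0011
4: · MOVGT
5: ✓ ADDNE  r1←0x8a
6: · ADDCC
7: ✓ CMP  NZCV=1010
8: · ADDEQ
9: ✓ ADDLT  r1←0x0e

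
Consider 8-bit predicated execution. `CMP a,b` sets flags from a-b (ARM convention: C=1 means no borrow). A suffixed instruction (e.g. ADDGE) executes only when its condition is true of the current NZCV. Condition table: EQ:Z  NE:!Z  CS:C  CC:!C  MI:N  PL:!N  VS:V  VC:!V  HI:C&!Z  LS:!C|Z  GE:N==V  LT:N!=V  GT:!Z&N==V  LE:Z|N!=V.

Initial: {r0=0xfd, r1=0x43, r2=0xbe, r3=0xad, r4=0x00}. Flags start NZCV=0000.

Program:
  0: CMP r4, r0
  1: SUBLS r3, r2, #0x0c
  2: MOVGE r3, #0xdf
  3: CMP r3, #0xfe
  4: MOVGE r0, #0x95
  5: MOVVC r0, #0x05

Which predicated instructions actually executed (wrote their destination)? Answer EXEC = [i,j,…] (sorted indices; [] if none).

EXEC = [1,2,5]

[0] flags=0000 → (cmp)
[1] flags=0000 LS?T → r3=0xb2
[2] flags=0000 GE?T → r3=0xdf
[3] flags=1000 → (cmp)
[4] flags=1000 GE?F → skip
[5] flags=1000 VC?T → r0=0x05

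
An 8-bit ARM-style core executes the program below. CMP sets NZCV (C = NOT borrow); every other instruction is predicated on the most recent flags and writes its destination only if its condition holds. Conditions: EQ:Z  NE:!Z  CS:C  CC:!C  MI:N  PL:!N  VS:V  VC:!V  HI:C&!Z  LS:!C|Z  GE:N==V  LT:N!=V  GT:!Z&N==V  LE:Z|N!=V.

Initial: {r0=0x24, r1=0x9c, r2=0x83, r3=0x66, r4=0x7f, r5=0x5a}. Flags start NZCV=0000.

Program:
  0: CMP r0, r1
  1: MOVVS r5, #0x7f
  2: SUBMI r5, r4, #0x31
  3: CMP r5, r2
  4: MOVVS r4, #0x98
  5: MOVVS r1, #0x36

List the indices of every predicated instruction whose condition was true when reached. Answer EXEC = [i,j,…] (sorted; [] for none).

[0] flags=1001 → (cmp)
[1] flags=1001 VS?T → r5=0x7f
[2] flags=1001 MI?T → r5=0x4e
[3] flags=1001 → (cmp)
[4] flags=1001 VS?T → r4=0x98
[5] flags=1001 VS?T → r1=0x36

EXEC = [1,2,4,5]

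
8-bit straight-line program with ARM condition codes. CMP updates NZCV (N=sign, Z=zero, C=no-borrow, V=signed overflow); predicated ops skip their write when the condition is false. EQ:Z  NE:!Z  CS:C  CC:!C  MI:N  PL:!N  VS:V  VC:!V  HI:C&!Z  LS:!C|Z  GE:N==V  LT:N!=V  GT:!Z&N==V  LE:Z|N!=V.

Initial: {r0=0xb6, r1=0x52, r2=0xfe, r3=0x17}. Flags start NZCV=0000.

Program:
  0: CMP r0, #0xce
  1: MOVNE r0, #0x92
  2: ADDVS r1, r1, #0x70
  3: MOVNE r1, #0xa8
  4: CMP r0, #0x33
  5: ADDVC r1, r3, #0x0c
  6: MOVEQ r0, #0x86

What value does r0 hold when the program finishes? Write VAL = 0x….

VAL = 0x92

0: ✓ CMP  NZCV=1000
1: ✓ MOVNE  r0←0x92
2: · ADDVS
3: ✓ MOVNE  r1←0xa8
4: ✓ CMP  NZCV=0011
5: · ADDVC
6: · MOVEQ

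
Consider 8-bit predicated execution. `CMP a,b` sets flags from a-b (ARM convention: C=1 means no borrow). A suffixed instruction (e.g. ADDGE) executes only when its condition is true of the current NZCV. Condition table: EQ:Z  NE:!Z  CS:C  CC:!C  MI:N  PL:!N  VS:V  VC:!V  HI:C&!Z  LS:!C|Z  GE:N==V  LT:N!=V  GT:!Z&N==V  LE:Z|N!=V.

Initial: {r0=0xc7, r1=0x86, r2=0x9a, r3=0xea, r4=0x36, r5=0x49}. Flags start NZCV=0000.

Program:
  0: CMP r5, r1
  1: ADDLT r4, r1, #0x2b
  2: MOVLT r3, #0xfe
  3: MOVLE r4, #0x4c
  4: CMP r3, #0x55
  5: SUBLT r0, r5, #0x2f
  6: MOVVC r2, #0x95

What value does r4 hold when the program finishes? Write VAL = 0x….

VAL = 0x36

[0] flags=1001 → (cmp)
[1] flags=1001 LT?F → skip
[2] flags=1001 LT?F → skip
[3] flags=1001 LE?F → skip
[4] flags=1010 → (cmp)
[5] flags=1010 LT?T → r0=0x1a
[6] flags=1010 VC?T → r2=0x95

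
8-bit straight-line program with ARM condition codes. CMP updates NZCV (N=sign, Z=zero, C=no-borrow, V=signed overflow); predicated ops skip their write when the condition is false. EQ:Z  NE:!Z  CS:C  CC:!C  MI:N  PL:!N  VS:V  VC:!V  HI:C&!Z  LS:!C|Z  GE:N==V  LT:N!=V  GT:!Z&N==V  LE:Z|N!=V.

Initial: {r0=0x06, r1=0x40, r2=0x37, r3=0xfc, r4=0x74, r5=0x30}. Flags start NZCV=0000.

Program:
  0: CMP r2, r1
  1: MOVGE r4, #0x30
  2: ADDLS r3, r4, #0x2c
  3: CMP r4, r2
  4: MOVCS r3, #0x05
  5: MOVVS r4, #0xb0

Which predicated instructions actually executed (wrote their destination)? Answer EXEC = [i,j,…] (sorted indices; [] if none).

EXEC = [2,4]

[0] flags=1000 → (cmp)
[1] flags=1000 GE?F → skip
[2] flags=1000 LS?T → r3=0xa0
[3] flags=0010 → (cmp)
[4] flags=0010 CS?T → r3=0x05
[5] flags=0010 VS?F → skip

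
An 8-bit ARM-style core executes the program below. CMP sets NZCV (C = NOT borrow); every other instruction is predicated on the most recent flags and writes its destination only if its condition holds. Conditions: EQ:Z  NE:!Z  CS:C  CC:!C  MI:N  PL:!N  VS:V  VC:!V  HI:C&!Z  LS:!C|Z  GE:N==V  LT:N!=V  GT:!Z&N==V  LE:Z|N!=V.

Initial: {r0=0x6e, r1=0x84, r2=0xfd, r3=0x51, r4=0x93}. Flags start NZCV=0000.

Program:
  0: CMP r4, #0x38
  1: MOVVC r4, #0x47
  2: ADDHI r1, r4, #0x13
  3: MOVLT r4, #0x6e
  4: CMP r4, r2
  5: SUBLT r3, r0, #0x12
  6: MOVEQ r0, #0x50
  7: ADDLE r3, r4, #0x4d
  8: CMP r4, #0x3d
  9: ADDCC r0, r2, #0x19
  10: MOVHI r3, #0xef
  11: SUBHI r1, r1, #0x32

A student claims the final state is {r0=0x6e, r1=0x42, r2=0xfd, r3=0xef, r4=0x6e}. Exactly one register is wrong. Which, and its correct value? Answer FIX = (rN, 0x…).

FIX = (r1, 0x74)

0: ✓ CMP  NZCV=0011
1: · MOVVC
2: ✓ ADDHI  r1←0xa6
3: ✓ MOVLT  r4←0x6e
4: ✓ CMP  NZCV=0000
5: · SUBLT
6: · MOVEQ
7: · ADDLE
8: ✓ CMP  NZCV=0010
9: · ADDCC
10: ✓ MOVHI  r3←0xef
11: ✓ SUBHI  r1←0x74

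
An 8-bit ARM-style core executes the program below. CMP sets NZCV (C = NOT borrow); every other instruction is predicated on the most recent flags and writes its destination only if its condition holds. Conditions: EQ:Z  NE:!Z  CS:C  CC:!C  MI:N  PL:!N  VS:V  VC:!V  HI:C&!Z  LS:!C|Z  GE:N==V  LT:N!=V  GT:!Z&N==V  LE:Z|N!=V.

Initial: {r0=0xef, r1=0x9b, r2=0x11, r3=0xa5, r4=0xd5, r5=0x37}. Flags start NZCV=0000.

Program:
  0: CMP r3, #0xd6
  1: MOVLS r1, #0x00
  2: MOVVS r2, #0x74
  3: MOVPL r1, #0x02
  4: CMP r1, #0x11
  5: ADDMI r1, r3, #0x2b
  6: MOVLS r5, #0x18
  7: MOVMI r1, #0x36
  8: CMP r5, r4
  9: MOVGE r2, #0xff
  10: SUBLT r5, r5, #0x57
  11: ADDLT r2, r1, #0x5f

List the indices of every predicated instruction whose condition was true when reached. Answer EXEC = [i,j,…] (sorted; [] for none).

EXEC = [1,5,6,7,9]

[0] flags=1000 → (cmp)
[1] flags=1000 LS?T → r1=0x00
[2] flags=1000 VS?F → skip
[3] flags=1000 PL?F → skip
[4] flags=1000 → (cmp)
[5] flags=1000 MI?T → r1=0xd0
[6] flags=1000 LS?T → r5=0x18
[7] flags=1000 MI?T → r1=0x36
[8] flags=0000 → (cmp)
[9] flags=0000 GE?T → r2=0xff
[10] flags=0000 LT?F → skip
[11] flags=0000 LT?F → skip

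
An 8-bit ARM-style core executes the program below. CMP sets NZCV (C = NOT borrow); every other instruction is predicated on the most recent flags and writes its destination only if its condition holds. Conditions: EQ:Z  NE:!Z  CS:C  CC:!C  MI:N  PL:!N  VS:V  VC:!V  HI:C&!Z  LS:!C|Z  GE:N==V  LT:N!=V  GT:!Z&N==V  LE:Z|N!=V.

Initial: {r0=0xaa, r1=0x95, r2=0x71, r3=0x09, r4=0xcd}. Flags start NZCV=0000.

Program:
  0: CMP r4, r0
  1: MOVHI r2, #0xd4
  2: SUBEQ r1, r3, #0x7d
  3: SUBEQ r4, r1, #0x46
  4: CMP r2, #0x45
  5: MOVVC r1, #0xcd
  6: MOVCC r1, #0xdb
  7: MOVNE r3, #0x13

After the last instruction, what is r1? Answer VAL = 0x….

0: ✓ CMP  NZCV=0010
1: ✓ MOVHI  r2←0xd4
2: · SUBEQ
3: · SUBEQ
4: ✓ CMP  NZCV=1010
5: ✓ MOVVC  r1←0xcd
6: · MOVCC
7: ✓ MOVNE  r3←0x13

VAL = 0xcd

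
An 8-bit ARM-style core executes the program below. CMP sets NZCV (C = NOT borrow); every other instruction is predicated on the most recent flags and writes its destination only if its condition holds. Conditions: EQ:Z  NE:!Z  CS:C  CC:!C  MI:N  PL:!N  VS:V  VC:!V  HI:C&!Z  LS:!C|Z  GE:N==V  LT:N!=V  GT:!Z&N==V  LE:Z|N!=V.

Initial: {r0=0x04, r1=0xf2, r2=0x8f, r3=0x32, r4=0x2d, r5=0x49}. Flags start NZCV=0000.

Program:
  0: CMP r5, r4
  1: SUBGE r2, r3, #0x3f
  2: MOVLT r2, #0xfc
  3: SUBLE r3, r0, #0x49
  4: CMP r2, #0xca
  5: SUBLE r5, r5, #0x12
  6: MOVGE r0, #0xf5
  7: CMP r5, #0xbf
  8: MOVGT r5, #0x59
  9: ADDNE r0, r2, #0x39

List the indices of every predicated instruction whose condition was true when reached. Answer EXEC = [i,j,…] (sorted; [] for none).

EXEC = [1,6,8,9]

0: ✓ CMP  NZCV=0010
1: ✓ SUBGE  r2←0xf3
2: · MOVLT
3: · SUBLE
4: ✓ CMP  NZCV=0010
5: · SUBLE
6: ✓ MOVGE  r0←0xf5
7: ✓ CMP  NZCV=1001
8: ✓ MOVGT  r5←0x59
9: ✓ ADDNE  r0←0x2c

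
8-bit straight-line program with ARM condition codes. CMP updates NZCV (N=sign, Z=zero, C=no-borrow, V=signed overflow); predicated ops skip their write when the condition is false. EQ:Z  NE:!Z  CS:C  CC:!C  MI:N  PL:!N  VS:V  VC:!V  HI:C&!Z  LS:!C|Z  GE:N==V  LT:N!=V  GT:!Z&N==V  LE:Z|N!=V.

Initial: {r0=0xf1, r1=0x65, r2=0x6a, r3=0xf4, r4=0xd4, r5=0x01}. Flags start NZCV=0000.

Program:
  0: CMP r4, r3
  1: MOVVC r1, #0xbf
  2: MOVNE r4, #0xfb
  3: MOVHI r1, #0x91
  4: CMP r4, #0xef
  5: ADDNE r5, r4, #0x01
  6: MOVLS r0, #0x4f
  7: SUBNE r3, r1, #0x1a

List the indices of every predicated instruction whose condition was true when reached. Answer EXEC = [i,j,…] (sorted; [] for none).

[0] flags=1000 → (cmp)
[1] flags=1000 VC?T → r1=0xbf
[2] flags=1000 NE?T → r4=0xfb
[3] flags=1000 HI?F → skip
[4] flags=0010 → (cmp)
[5] flags=0010 NE?T → r5=0xfc
[6] flags=0010 LS?F → skip
[7] flags=0010 NE?T → r3=0xa5

EXEC = [1,2,5,7]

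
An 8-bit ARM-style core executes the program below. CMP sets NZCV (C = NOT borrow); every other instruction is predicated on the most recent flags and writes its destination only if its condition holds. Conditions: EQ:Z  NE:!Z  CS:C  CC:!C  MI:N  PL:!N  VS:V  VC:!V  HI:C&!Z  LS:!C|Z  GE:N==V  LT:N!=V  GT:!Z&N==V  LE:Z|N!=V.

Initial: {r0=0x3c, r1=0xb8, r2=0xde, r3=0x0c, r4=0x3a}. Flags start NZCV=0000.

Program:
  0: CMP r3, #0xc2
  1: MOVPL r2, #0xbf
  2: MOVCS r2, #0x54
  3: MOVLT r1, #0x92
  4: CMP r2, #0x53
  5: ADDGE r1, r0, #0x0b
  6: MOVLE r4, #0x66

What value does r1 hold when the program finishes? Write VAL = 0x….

0: ✓ CMP  NZCV=0000
1: ✓ MOVPL  r2←0xbf
2: · MOVCS
3: · MOVLT
4: ✓ CMP  NZCV=0011
5: · ADDGE
6: ✓ MOVLE  r4←0x66

VAL = 0xb8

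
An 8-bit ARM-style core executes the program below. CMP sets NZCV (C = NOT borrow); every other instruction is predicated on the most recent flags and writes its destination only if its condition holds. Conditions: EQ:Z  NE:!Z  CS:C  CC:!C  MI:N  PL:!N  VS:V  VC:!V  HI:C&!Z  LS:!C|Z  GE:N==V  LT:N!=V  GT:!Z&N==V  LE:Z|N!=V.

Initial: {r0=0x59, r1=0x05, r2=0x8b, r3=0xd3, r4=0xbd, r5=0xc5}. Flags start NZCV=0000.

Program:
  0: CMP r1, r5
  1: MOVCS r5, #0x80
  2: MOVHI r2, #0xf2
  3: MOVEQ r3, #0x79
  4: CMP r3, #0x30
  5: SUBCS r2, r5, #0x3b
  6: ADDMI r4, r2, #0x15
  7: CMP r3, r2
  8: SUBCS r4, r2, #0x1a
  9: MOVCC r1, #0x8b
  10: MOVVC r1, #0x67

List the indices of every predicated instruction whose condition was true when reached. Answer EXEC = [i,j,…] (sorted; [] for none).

0: ✓ CMP  NZCV=0000
1: · MOVCS
2: · MOVHI
3: · MOVEQ
4: ✓ CMP  NZCV=1010
5: ✓ SUBCS  r2←0x8a
6: ✓ ADDMI  r4←0x9f
7: ✓ CMP  NZCV=0010
8: ✓ SUBCS  r4←0x70
9: · MOVCC
10: ✓ MOVVC  r1←0x67

EXEC = [5,6,8,10]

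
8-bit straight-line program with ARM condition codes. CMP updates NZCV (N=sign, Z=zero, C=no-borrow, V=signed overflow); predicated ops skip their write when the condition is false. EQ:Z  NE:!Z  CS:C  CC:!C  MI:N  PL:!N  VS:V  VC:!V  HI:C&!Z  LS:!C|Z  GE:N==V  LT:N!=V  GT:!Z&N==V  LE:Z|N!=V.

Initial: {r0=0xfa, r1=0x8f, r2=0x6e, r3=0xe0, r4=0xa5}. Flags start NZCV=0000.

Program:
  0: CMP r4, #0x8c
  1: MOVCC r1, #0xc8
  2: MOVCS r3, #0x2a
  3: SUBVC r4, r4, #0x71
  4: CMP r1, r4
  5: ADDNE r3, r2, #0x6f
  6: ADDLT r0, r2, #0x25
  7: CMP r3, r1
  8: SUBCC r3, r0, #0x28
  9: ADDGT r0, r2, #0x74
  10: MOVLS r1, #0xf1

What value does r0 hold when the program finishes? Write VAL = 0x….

VAL = 0xe2

[0] flags=0010 → (cmp)
[1] flags=0010 CC?F → skip
[2] flags=0010 CS?T → r3=0x2a
[3] flags=0010 VC?T → r4=0x34
[4] flags=0011 → (cmp)
[5] flags=0011 NE?T → r3=0xdd
[6] flags=0011 LT?T → r0=0x93
[7] flags=0010 → (cmp)
[8] flags=0010 CC?F → skip
[9] flags=0010 GT?T → r0=0xe2
[10] flags=0010 LS?F → skip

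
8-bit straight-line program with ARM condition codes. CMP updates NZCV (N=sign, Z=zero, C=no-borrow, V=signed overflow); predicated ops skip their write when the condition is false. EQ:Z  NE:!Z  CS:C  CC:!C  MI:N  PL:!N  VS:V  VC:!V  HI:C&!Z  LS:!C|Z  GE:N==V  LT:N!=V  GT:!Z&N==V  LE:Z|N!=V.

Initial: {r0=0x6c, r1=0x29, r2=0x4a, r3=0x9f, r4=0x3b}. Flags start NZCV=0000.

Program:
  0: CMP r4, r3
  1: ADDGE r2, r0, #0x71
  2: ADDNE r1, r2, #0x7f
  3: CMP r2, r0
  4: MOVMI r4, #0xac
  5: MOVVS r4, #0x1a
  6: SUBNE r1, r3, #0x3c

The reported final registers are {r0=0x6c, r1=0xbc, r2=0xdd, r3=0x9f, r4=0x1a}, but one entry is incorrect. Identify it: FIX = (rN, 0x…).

FIX = (r1, 0x63)

0: ✓ CMP  NZCV=1001
1: ✓ ADDGE  r2←0xdd
2: ✓ ADDNE  r1←0x5c
3: ✓ CMP  NZCV=0011
4: · MOVMI
5: ✓ MOVVS  r4←0x1a
6: ✓ SUBNE  r1←0x63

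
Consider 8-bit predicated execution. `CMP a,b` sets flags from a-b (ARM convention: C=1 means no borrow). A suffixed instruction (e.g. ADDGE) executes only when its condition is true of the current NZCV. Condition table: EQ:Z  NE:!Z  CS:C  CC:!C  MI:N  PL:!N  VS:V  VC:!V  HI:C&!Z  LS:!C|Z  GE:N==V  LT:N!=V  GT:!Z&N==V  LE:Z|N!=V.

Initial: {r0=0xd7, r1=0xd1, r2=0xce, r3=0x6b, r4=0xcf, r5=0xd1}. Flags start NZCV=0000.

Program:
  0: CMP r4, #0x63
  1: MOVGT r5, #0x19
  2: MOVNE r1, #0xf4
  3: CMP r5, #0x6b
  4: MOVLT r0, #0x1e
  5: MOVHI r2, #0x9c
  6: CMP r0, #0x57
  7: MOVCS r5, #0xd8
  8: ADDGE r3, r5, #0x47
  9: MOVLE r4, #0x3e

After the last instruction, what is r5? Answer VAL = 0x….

[0] flags=0011 → (cmp)
[1] flags=0011 GT?F → skip
[2] flags=0011 NE?T → r1=0xf4
[3] flags=0011 → (cmp)
[4] flags=0011 LT?T → r0=0x1e
[5] flags=0011 HI?T → r2=0x9c
[6] flags=1000 → (cmp)
[7] flags=1000 CS?F → skip
[8] flags=1000 GE?F → skip
[9] flags=1000 LE?T → r4=0x3e

VAL = 0xd1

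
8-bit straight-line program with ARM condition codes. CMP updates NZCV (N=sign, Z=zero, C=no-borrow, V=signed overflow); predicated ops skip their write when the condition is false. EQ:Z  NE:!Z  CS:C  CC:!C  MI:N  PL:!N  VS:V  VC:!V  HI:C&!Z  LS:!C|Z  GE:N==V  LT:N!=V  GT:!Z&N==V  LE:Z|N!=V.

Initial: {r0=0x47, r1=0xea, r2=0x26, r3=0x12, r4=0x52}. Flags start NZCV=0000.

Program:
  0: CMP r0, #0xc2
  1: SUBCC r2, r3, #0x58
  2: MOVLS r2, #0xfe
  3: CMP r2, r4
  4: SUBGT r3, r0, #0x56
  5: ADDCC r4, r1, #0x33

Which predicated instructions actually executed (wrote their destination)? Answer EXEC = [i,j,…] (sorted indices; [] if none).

[0] flags=1001 → (cmp)
[1] flags=1001 CC?T → r2=0xba
[2] flags=1001 LS?T → r2=0xfe
[3] flags=1010 → (cmp)
[4] flags=1010 GT?F → skip
[5] flags=1010 CC?F → skip

EXEC = [1,2]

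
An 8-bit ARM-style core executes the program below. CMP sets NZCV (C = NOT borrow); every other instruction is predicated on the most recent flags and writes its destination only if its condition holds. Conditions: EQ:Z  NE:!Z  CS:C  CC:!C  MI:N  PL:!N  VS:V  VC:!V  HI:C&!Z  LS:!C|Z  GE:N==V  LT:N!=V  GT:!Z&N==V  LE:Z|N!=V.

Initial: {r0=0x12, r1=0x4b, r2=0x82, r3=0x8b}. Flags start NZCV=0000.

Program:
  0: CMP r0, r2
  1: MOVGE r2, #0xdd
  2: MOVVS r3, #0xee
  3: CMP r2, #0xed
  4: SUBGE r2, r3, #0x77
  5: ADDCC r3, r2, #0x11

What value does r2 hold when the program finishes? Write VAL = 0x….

0: ✓ CMP  NZCV=1001
1: ✓ MOVGE  r2←0xdd
2: ✓ MOVVS  r3←0xee
3: ✓ CMP  NZCV=1000
4: · SUBGE
5: ✓ ADDCC  r3←0xee

VAL = 0xdd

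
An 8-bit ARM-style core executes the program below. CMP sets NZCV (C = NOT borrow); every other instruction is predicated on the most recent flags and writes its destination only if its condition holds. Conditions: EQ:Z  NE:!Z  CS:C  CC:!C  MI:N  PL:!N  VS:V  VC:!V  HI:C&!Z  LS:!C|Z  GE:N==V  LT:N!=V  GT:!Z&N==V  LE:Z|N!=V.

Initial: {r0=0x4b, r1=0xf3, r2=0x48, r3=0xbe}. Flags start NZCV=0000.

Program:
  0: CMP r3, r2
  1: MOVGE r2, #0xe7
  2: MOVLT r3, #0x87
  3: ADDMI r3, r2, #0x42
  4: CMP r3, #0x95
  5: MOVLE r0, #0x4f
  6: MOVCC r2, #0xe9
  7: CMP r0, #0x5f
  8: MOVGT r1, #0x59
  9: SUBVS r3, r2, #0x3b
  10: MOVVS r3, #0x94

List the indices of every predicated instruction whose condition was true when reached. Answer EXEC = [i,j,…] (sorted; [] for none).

0: ✓ CMP  NZCV=0011
1: · MOVGE
2: ✓ MOVLT  r3←0x87
3: · ADDMI
4: ✓ CMP  NZCV=1000
5: ✓ MOVLE  r0←0x4f
6: ✓ MOVCC  r2←0xe9
7: ✓ CMP  NZCV=1000
8: · MOVGT
9: · SUBVS
10: · MOVVS

EXEC = [2,5,6]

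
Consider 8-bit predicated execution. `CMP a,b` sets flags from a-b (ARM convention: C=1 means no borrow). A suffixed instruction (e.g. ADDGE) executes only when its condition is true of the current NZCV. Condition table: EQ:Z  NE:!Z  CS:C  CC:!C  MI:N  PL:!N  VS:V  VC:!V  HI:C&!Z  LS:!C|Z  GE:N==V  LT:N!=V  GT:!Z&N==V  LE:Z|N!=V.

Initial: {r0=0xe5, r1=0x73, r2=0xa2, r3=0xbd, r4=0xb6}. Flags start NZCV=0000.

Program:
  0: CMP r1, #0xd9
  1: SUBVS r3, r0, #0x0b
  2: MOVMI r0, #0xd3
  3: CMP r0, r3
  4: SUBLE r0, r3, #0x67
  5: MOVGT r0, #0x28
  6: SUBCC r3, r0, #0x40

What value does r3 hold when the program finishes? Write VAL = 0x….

0: ✓ CMP  NZCV=1001
1: ✓ SUBVS  r3←0xda
2: ✓ MOVMI  r0←0xd3
3: ✓ CMP  NZCV=1000
4: ✓ SUBLE  r0←0x73
5: · MOVGT
6: ✓ SUBCC  r3←0x33

VAL = 0x33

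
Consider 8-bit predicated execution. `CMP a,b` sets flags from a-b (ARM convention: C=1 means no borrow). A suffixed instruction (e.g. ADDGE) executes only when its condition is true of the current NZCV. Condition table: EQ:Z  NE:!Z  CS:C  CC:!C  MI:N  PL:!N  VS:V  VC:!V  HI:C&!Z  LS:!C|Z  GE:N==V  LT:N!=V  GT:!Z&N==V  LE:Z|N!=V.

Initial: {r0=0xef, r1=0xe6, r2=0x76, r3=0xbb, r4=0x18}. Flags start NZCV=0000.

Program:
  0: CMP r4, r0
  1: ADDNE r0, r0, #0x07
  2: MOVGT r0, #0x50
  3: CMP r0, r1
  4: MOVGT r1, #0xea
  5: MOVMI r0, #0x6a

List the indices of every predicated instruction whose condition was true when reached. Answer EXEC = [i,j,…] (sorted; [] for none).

0: ✓ CMP  NZCV=0000
1: ✓ ADDNE  r0←0xf6
2: ✓ MOVGT  r0←0x50
3: ✓ CMP  NZCV=0000
4: ✓ MOVGT  r1←0xea
5: · MOVMI

EXEC = [1,2,4]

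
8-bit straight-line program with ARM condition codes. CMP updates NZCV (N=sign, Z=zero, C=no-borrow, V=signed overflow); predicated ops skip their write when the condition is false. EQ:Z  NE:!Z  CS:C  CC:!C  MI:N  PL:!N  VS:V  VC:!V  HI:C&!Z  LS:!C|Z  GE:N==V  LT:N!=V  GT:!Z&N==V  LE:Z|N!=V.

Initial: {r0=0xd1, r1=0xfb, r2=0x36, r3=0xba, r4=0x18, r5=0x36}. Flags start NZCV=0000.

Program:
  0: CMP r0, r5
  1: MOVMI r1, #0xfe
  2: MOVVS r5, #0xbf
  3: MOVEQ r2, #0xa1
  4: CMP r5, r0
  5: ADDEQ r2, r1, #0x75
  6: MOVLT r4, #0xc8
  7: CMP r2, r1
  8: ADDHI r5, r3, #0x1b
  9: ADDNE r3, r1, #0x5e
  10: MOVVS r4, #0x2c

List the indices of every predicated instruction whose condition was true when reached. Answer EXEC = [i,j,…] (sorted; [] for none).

EXEC = [1,9]

0: ✓ CMP  NZCV=1010
1: ✓ MOVMI  r1←0xfe
2: · MOVVS
3: · MOVEQ
4: ✓ CMP  NZCV=0000
5: · ADDEQ
6: · MOVLT
7: ✓ CMP  NZCV=0000
8: · ADDHI
9: ✓ ADDNE  r3←0x5c
10: · MOVVS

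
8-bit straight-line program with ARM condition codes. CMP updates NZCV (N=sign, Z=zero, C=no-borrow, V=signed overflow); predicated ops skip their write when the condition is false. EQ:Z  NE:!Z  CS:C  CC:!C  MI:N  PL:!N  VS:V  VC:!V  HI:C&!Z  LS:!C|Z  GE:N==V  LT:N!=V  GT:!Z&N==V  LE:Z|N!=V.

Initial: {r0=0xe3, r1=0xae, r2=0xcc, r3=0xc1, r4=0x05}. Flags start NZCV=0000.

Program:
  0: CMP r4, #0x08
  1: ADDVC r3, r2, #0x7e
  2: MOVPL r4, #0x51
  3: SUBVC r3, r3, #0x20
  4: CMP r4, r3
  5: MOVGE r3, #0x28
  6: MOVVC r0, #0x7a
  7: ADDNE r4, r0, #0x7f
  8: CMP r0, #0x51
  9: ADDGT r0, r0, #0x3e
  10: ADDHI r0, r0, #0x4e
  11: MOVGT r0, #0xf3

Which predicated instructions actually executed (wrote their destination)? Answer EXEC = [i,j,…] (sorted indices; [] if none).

[0] flags=1000 → (cmp)
[1] flags=1000 VC?T → r3=0x4a
[2] flags=1000 PL?F → skip
[3] flags=1000 VC?T → r3=0x2a
[4] flags=1000 → (cmp)
[5] flags=1000 GE?F → skip
[6] flags=1000 VC?T → r0=0x7a
[7] flags=1000 NE?T → r4=0xf9
[8] flags=0010 → (cmp)
[9] flags=0010 GT?T → r0=0xb8
[10] flags=0010 HI?T → r0=0x06
[11] flags=0010 GT?T → r0=0xf3

EXEC = [1,3,6,7,9,10,11]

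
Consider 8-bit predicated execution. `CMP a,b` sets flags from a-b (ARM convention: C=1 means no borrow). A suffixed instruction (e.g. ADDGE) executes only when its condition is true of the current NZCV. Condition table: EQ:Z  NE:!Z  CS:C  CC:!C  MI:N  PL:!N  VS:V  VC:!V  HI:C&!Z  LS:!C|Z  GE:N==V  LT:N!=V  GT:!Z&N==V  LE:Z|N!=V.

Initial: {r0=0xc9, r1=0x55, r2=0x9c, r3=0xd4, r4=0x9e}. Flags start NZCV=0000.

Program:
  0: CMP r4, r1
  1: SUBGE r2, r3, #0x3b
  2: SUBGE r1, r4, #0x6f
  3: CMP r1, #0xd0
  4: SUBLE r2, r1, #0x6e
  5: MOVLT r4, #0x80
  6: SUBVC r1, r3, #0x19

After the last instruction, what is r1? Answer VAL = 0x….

[0] flags=0011 → (cmp)
[1] flags=0011 GE?F → skip
[2] flags=0011 GE?F → skip
[3] flags=1001 → (cmp)
[4] flags=1001 LE?F → skip
[5] flags=1001 LT?F → skip
[6] flags=1001 VC?F → skip

VAL = 0x55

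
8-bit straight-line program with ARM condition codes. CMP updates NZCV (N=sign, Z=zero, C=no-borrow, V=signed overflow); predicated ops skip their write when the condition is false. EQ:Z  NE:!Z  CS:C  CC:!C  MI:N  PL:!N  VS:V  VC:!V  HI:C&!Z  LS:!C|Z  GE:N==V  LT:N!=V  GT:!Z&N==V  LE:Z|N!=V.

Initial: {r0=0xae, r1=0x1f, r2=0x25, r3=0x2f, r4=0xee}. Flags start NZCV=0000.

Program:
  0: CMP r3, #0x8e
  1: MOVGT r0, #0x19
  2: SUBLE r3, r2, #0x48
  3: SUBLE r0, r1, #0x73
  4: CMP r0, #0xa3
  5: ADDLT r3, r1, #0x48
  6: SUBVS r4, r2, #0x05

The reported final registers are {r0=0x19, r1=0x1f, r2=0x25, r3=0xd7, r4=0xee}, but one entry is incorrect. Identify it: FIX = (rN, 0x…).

FIX = (r3, 0x2f)

[0] flags=1001 → (cmp)
[1] flags=1001 GT?T → r0=0x19
[2] flags=1001 LE?F → skip
[3] flags=1001 LE?F → skip
[4] flags=0000 → (cmp)
[5] flags=0000 LT?F → skip
[6] flags=0000 VS?F → skip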